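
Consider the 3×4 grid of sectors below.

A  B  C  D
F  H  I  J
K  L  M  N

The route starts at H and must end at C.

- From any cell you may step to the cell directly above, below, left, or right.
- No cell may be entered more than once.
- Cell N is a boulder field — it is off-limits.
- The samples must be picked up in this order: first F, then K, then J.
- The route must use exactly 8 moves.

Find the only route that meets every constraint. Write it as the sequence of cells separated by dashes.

H - F - K - L - M - I - J - D - C

The waypoints must appear in the order F, K, J, with no cell reused.
Route from H: left to F, down to K, 2× right (reaching M), up to I, right to J, up to D, left to C — 8 moves in all.
Check: order respected (F at step 1, K at step 2, J at step 6); 8 moves as required.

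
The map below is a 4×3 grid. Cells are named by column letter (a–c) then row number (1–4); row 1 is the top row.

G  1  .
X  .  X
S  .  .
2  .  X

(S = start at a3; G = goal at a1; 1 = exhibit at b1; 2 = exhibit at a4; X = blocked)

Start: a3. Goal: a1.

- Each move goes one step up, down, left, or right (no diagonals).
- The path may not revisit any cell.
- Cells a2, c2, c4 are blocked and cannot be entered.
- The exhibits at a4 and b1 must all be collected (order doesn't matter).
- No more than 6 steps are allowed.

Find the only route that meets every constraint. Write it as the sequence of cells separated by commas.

a3, a4, b4, b3, b2, b1, a1

Any route must reach a4 and b1 and still end at a1 within 6 moves, so the order of the required stops is forced.
Route from a3: down 1 to a4, right 1 to b4, up 3 to b1, left 1 to a1 — 6 moves in all.
Check: all required cells visited; 6 ≤ 6 moves.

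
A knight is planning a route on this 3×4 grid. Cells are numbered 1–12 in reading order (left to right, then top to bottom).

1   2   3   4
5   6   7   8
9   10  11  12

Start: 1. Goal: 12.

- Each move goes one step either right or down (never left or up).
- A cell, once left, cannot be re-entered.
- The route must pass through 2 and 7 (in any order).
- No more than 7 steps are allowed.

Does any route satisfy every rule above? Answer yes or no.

One route that works: 1 → 2 → 6 → 7 → 11 → 12.

yes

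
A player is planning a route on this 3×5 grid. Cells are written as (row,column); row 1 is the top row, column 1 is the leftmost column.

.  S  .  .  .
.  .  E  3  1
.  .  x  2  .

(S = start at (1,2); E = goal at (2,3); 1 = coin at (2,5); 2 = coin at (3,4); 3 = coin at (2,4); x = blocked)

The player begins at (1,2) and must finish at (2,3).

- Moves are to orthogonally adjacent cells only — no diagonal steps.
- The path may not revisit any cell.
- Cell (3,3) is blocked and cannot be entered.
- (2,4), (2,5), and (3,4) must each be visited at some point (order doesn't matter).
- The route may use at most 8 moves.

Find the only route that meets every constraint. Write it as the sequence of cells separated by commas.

The 8-move cap with required stops at (2,4), (2,5), (3,4) leaves no slack for detours.
Route from (1,2): right 3 to (1,5), down 2 to (3,5), left 1 to (3,4), up 1 to (2,4), left 1 to (2,3) — 8 moves in all.
Check: all required cells visited; 8 ≤ 8 moves.

(1,2), (1,3), (1,4), (1,5), (2,5), (3,5), (3,4), (2,4), (2,3)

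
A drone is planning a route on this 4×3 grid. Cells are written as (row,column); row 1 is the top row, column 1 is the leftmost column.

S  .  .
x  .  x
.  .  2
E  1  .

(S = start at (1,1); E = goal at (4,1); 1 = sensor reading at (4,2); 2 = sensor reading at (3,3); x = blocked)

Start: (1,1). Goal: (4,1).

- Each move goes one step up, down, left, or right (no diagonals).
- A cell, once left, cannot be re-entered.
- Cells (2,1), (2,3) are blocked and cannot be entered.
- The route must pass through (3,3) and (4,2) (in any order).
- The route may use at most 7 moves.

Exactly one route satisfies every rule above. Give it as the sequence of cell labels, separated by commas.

(1,1), (1,2), (2,2), (3,2), (3,3), (4,3), (4,2), (4,1)

The budget equals the shortest possible length, so every move has to be on a shortest route through the required cells.
Route from (1,1): right to (1,2), 2× down (reaching (3,2)), right to (3,3), down to (4,3), 2× left (reaching (4,1)) — 7 moves in all.
Check: all required cells visited; 7 ≤ 7 moves.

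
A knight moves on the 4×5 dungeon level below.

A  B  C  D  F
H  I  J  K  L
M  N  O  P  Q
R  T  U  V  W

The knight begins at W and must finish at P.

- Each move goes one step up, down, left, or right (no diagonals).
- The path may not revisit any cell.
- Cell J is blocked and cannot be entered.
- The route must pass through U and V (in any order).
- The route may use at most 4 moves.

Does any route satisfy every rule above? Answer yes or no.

One route that works: W → V → U → O → P.

yes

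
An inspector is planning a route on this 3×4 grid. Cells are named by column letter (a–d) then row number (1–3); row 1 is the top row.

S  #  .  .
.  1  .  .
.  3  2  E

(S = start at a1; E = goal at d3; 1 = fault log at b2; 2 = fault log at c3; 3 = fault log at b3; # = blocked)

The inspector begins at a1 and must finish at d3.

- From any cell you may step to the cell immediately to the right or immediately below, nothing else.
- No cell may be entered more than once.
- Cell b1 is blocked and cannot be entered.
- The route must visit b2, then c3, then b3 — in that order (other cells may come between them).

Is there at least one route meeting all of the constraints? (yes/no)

b3 lies to the left of c3, so going from c3 to b3 would need a leftward move — but moves only go right/down, so c3 cannot be visited before b3.

no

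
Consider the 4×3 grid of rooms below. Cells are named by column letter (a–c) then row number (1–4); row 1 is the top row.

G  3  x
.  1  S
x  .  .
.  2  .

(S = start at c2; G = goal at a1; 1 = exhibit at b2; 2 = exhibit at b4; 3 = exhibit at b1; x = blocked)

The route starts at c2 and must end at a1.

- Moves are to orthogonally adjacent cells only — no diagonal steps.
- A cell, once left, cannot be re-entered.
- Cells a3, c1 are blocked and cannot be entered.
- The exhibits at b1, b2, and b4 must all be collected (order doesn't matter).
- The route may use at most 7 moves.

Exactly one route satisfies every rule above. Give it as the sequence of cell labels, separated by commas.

c2, c3, c4, b4, b3, b2, b1, a1

The budget equals the shortest possible length, so every move has to be on a shortest route through the required cells.
Route from c2: down 2 to c4, left 1 to b4, up 3 to b1, left 1 to a1 — 7 moves in all.
Check: all required cells visited; 7 ≤ 7 moves.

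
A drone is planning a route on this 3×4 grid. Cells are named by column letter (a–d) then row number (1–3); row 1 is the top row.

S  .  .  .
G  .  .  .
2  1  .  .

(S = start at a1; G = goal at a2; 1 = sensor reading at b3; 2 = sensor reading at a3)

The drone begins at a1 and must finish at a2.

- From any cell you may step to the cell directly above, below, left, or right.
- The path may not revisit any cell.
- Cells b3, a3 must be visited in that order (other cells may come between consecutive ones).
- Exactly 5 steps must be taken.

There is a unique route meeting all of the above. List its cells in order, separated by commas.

The waypoints must appear in the order b3, a3, with no cell reused.
Route from a1: right 1 to b1, down 2 to b3, left 1 to a3, up 1 to a2 — 5 moves in all.
Check: order respected (1 at step 3, 2 at step 4); 5 moves as required.

a1, b1, b2, b3, a3, a2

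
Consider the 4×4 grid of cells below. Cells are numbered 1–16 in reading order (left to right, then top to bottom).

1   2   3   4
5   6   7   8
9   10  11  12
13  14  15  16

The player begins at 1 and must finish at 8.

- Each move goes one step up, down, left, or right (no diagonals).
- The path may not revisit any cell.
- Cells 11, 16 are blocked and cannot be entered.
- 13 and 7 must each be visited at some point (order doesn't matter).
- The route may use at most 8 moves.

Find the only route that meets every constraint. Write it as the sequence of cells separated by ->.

1 -> 5 -> 9 -> 13 -> 14 -> 10 -> 6 -> 7 -> 8

The 8-move cap with required stops at 13, 7 leaves no slack for detours.
Route from 1: 3× down (reaching 13), right to 14, 2× up (reaching 6), 2× right (reaching 8) — 8 moves in all.
Check: all required cells visited; 8 ≤ 8 moves.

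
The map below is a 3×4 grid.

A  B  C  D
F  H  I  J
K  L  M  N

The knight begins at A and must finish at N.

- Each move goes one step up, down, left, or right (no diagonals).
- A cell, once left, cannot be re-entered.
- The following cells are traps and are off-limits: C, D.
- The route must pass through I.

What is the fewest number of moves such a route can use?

5

Any route passes through I somewhere between A and N. Summing Manhattan distances along the two legs (A → I → N) gives a lower bound of 3 + 2 = 5 moves.
A route of 5 moves achieves this: A → F → H → I → M → N.
Since 5 matches the lower bound, it is optimal.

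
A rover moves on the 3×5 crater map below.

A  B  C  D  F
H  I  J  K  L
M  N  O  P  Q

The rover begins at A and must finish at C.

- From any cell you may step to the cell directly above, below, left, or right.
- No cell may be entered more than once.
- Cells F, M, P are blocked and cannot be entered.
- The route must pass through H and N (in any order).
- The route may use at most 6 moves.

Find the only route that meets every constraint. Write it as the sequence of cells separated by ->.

The 6-move cap with required stops at H, N leaves no slack for detours.
Route from A: down 1 to H, right 1 to I, down 1 to N, right 1 to O, up 2 to C — 6 moves in all.
Check: all required cells visited; 6 ≤ 6 moves.

A -> H -> I -> N -> O -> J -> C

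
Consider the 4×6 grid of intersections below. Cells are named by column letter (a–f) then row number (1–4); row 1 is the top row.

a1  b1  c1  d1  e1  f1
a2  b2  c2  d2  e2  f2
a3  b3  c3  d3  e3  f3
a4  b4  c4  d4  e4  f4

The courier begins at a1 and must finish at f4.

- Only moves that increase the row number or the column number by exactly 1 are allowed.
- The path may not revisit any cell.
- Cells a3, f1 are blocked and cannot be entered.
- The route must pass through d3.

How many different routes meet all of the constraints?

27

A right/down-only route from a1 to f4 makes exactly 3 down-moves and 5 right-moves in some order.
With no other constraints that would be C(8,3) = 56 routes.
Split at d3 and multiply the segment counts (each segment already excludes blocked cells): a1→d3: 9; d3→f4: 3; product = 27.
That gives 27 routes.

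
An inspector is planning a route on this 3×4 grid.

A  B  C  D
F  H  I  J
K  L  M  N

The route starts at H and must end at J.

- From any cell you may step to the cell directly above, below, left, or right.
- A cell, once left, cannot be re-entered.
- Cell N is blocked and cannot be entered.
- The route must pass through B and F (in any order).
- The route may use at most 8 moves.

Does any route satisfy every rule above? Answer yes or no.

One route that works: H → F → A → B → C → I → J.

yes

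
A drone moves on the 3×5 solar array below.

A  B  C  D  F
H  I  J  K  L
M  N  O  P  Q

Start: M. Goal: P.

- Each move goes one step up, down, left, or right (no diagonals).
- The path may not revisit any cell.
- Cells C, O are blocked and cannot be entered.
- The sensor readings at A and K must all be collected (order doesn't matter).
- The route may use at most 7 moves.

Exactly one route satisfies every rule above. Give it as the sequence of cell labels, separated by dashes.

The budget equals the shortest possible length, so every move has to be on a shortest route through the required cells.
Route from M: up 2 to A, right 1 to B, down 1 to I, right 2 to K, down 1 to P — 7 moves in all.
Check: all required cells visited; 7 ≤ 7 moves.

M - H - A - B - I - J - K - P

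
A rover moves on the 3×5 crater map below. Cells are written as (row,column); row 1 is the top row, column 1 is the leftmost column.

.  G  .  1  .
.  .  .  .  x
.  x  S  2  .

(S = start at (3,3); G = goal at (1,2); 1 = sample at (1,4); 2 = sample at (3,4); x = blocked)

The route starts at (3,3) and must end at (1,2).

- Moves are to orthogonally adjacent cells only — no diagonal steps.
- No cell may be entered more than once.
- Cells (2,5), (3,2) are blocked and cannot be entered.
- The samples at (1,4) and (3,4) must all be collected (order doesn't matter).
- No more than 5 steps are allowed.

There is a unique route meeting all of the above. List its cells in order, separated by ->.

(3,3) -> (3,4) -> (2,4) -> (1,4) -> (1,3) -> (1,2)

The budget equals the shortest possible length, so every move has to be on a shortest route through the required cells.
Route from (3,3): right 1 to (3,4), up 2 to (1,4), left 2 to (1,2) — 5 moves in all.
Check: all required cells visited; 5 ≤ 5 moves.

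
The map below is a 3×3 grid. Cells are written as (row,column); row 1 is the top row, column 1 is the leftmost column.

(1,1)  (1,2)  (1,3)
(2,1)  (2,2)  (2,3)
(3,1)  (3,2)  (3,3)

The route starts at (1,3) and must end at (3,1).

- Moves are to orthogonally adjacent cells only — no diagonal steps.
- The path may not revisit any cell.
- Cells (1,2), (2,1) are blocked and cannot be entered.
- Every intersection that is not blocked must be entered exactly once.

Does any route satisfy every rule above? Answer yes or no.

no

Colour the cells like a checkerboard: each orthogonal step flips colour, so a Hamiltonian route alternates colours. Here there are 5 cells of one colour and 2 of the other, with start on the same colour as the goal — the counts and endpoints can't be arranged into an alternating sequence of length 7, so no Hamiltonian route exists.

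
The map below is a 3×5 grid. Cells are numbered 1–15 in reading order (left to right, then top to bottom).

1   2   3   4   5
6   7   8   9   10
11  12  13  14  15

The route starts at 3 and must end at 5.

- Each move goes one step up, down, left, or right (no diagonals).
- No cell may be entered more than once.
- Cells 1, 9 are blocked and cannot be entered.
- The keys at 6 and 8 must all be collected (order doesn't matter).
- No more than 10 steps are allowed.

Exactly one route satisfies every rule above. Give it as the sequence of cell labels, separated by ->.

The 10-move cap with required stops at 6, 8 leaves no slack for detours.
Route from 3: down to 8, 2× left (reaching 6), down to 11, 4× right (reaching 15), 2× up (reaching 5) — 10 moves in all.
Check: all required cells visited; 10 ≤ 10 moves.

3 -> 8 -> 7 -> 6 -> 11 -> 12 -> 13 -> 14 -> 15 -> 10 -> 5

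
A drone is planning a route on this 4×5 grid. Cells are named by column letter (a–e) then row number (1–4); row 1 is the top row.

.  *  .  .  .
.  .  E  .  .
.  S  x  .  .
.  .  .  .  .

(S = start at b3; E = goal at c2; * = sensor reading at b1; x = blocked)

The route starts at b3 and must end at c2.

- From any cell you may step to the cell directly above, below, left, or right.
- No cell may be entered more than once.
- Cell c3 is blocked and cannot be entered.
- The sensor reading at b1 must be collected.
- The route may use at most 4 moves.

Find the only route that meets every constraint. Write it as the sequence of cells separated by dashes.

The budget equals the shortest possible length, so every move has to be on a shortest route through the required cells.
Route from b3: up 2 to b1, right 1 to c1, down 1 to c2 — 4 moves in all.
Check: all required cells visited; 4 ≤ 4 moves.

b3 - b2 - b1 - c1 - c2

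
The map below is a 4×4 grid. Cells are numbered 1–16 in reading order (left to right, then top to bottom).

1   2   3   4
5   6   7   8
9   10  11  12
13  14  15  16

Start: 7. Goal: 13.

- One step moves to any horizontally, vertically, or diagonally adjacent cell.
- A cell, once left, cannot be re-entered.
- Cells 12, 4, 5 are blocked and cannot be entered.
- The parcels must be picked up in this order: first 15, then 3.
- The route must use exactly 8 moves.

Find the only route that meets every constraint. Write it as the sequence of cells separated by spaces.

7 10 15 11 8 3 6 9 13

The waypoints must appear in the order 15, 3, with no cell reused.
Route from 7: down-left 1 to 10, down-right 1 to 15, up 1 to 11, up-right 1 to 8, up-left 1 to 3, down-left 2 to 9, down 1 to 13 — 8 moves in all.
Check: order respected (15 at step 2, 3 at step 5); 8 moves as required.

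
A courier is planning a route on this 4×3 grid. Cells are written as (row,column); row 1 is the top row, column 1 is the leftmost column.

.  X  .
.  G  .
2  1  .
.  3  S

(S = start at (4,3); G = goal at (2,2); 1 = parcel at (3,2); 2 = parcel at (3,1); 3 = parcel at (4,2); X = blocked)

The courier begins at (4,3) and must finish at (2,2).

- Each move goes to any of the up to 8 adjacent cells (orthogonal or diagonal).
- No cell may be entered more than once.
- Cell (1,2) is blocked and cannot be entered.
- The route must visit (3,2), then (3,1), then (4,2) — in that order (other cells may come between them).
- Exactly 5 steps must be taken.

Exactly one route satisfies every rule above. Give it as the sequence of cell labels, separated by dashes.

(4,3) - (3,2) - (3,1) - (4,2) - (3,3) - (2,2)

The waypoints must appear in the order (3,2), (3,1), (4,2), with no cell reused.
Route from (4,3): up-left to (3,2), left to (3,1), down-right to (4,2), up-right to (3,3), up-left to (2,2) — 5 moves in all.
Check: order respected (1 at step 1, 2 at step 2, 3 at step 3); 5 moves as required.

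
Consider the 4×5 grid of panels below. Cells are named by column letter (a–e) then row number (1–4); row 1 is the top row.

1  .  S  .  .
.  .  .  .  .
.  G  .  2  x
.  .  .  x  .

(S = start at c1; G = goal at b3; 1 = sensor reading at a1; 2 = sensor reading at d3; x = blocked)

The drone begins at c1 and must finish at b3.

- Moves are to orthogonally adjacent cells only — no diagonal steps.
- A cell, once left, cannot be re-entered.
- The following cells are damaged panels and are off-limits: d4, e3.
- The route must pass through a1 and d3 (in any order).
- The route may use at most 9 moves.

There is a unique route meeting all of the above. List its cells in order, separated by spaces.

c1 b1 a1 a2 b2 c2 d2 d3 c3 b3

Any route must reach a1 and d3 and still end at b3 within 9 moves, so the order of the required stops is forced.
Route from c1: 2× left (reaching a1), down to a2, 3× right (reaching d2), down to d3, 2× left (reaching b3) — 9 moves in all.
Check: all required cells visited; 9 ≤ 9 moves.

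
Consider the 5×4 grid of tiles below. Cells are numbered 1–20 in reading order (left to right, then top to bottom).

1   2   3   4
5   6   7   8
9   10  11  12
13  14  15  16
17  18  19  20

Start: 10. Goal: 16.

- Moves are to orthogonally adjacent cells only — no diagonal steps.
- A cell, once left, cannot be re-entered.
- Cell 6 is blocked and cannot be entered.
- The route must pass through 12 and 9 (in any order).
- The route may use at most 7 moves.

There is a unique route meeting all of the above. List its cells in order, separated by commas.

Any route must reach 12 and 9 and still end at 16 within 7 moves, so the order of the required stops is forced.
Route from 10: left to 9, down to 13, 2× right (reaching 15), up to 11, right to 12, down to 16 — 7 moves in all.
Check: all required cells visited; 7 ≤ 7 moves.

10, 9, 13, 14, 15, 11, 12, 16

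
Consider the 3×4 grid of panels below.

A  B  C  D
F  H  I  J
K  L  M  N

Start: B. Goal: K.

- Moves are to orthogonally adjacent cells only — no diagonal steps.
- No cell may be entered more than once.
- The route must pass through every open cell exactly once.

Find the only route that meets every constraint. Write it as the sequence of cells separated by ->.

Need to visit all 12 open cells exactly once, starting at B and ending at K.
Cell A has only two open neighbours (F and B), so the path must pass straight through it: one of those is the cell it's entered from and the other is where it exits.
Route from B: left to A, down to F, 2× right (reaching I), up to C, right to D, 2× down (reaching N), 3× left (reaching K) — 11 moves in all.
Check: all 12 open cells covered.

B -> A -> F -> H -> I -> C -> D -> J -> N -> M -> L -> K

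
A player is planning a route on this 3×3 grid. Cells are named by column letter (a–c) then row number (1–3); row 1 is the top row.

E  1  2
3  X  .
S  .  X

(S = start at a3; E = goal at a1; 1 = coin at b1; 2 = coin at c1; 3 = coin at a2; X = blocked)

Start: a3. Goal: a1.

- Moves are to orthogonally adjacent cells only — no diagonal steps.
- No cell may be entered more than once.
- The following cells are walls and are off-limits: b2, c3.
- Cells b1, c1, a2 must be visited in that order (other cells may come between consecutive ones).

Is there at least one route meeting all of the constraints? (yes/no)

Every way from a3 to b1 runs through a1 — but a1 is where the route must end, so it would be entered once on the way to b1 and again at the finish.

no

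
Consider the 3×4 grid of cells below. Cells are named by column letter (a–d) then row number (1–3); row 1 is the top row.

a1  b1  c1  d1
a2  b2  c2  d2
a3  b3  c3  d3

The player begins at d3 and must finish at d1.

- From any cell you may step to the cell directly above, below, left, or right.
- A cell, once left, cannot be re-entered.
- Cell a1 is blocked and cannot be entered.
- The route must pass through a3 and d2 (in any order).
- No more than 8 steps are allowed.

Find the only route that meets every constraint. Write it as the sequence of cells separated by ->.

Any route must reach a3 and d2 and still end at d1 within 8 moves, so the order of the required stops is forced.
Route from d3: left 3 to a3, up 1 to a2, right 3 to d2, up 1 to d1 — 8 moves in all.
Check: all required cells visited; 8 ≤ 8 moves.

d3 -> c3 -> b3 -> a3 -> a2 -> b2 -> c2 -> d2 -> d1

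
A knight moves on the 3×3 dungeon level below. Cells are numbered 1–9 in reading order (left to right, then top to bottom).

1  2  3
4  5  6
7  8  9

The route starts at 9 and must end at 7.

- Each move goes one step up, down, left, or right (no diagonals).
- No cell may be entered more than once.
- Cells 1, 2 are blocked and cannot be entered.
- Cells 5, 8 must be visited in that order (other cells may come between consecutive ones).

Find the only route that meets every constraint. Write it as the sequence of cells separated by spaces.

9 6 5 8 7

The waypoints must appear in the order 5, 8, with no cell reused.
Route from 9: up to 6, left to 5, down to 8, left to 7 — 4 moves in all.
Check: order respected (5 at step 2, 8 at step 3).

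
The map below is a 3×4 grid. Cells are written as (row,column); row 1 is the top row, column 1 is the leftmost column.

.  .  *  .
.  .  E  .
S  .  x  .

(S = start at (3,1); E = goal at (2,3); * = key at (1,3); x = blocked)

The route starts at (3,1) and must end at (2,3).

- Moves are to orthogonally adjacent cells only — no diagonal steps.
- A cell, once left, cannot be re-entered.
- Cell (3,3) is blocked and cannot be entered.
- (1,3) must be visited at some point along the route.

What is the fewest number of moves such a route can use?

Any route passes through (1,3) somewhere between (3,1) and (2,3). Summing Manhattan distances along the two legs ((3,1) → (1,3) → (2,3)) gives a lower bound of 4 + 1 = 5 moves.
A route of 5 moves achieves this: (3,1) → (2,1) → (1,1) → (1,2) → (1,3) → (2,3).
Since 5 matches the lower bound, it is optimal.

5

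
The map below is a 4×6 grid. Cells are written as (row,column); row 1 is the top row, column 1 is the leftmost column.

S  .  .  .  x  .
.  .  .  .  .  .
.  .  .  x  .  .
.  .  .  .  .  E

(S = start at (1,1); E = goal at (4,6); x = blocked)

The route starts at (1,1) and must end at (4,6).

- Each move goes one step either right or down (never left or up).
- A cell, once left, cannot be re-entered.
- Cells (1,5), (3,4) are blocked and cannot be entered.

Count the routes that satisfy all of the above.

A right/down-only route from (1,1) to (4,6) makes exactly 3 down-moves and 5 right-moves in some order.
With no other constraints that would be C(8,3) = 56 routes.
Subtract routes through each blocked cell (inclusion–exclusion for overlaps): − through (1,5): 4 − through (3,4): 30 → 22.
That gives 22 routes.

22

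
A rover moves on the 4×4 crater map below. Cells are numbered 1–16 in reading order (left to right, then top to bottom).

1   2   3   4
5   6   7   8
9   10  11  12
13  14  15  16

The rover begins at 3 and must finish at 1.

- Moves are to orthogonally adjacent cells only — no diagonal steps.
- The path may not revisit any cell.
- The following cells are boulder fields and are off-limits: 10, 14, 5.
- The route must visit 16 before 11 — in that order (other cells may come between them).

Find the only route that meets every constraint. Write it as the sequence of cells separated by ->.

3 -> 4 -> 8 -> 12 -> 16 -> 15 -> 11 -> 7 -> 6 -> 2 -> 1

The waypoints must appear in the order 16, 11, with no cell reused.
Route from 3: right 1 to 4, down 3 to 16, left 1 to 15, up 2 to 7, left 1 to 6, up 1 to 2, left 1 to 1 — 10 moves in all.
Check: order respected (16 at step 4, 11 at step 6).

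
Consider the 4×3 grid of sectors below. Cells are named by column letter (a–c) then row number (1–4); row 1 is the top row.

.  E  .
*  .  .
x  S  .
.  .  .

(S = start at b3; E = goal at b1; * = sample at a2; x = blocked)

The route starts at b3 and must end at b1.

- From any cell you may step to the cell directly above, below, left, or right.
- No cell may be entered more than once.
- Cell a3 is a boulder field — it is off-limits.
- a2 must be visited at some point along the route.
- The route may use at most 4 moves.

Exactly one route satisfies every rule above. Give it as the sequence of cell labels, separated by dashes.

The budget equals the shortest possible length, so every move has to be on a shortest route through the required cells.
Route from b3: up 1 to b2, left 1 to a2, up 1 to a1, right 1 to b1 — 4 moves in all.
Check: all required cells visited; 4 ≤ 4 moves.

b3 - b2 - a2 - a1 - b1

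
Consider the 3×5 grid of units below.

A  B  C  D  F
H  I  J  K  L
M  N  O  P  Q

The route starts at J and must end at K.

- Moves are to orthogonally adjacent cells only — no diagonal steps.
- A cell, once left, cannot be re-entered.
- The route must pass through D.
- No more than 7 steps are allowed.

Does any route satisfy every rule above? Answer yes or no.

yes

One route that works: J → C → D → K.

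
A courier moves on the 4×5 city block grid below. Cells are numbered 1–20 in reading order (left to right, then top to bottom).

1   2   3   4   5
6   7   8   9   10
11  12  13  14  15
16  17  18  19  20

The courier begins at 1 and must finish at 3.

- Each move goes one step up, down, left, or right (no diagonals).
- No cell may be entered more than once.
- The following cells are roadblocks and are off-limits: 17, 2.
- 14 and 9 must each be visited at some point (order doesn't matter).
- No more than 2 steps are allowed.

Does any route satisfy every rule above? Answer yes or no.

no

Even ignoring the no-revisit rule, getting from 1 to 3, taking the cheapest ordering 1 → 14 → 9 → 3 needs at least 5 + 1 + 2 = 8 moves (Manhattan distance per leg), which exceeds the 2-move limit.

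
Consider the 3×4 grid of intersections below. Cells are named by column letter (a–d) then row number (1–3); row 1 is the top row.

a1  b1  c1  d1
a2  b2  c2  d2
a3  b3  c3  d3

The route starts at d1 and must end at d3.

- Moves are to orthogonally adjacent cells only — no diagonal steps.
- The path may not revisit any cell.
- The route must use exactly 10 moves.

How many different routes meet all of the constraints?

10

Need simple routes of exactly 10 moves from d1 to d3 (Manhattan distance 2, so 4 moves are spent on a detour and 4 undoing it).
Branch systematically from the start, pruning whenever the remaining move budget drops below the Manhattan distance to d3 or differs from it in parity. Grouping the completions by first move — via d2: 4; via c1: 6 — and summing: 4 + 6 = 10.
That gives 10 routes.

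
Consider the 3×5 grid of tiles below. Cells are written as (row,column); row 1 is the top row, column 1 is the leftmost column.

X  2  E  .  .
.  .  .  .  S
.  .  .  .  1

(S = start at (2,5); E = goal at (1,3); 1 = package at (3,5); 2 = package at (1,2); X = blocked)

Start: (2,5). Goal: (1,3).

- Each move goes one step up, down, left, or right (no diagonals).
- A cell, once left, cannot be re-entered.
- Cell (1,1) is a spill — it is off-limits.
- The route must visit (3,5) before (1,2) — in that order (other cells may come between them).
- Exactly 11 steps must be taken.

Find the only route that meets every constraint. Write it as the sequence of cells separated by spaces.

(2,5) (3,5) (3,4) (2,4) (2,3) (3,3) (3,2) (3,1) (2,1) (2,2) (1,2) (1,3)

The waypoints must appear in the order (3,5), (1,2), with no cell reused.
Route from (2,5): down to (3,5), left to (3,4), up to (2,4), left to (2,3), down to (3,3), 2× left (reaching (3,1)), up to (2,1), right to (2,2), up to (1,2), right to (1,3) — 11 moves in all.
Check: order respected (1 at step 1, 2 at step 10); 11 moves as required.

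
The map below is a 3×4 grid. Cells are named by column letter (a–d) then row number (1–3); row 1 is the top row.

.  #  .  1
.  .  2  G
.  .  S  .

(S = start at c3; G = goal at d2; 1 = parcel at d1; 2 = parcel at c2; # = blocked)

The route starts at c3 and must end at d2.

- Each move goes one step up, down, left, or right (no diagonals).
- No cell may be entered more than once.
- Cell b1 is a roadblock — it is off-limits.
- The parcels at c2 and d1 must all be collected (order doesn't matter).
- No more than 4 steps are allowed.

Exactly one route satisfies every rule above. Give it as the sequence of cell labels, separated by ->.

The budget equals the shortest possible length, so every move has to be on a shortest route through the required cells.
Route from c3: up 2 to c1, right 1 to d1, down 1 to d2 — 4 moves in all.
Check: all required cells visited; 4 ≤ 4 moves.

c3 -> c2 -> c1 -> d1 -> d2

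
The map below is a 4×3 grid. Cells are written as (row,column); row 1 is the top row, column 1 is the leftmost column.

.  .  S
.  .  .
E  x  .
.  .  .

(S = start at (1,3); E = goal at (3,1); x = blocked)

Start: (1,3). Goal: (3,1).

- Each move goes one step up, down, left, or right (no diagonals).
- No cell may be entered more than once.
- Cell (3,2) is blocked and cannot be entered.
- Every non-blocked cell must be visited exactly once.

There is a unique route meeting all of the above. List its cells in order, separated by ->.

(1,3) -> (1,2) -> (1,1) -> (2,1) -> (2,2) -> (2,3) -> (3,3) -> (4,3) -> (4,2) -> (4,1) -> (3,1)

Need to visit all 11 open cells exactly once, starting at (1,3) and ending at (3,1).
Route from (1,3): 2× left (reaching (1,1)), down to (2,1), 2× right (reaching (2,3)), 2× down (reaching (4,3)), 2× left (reaching (4,1)), up to (3,1) — 10 moves in all.
Check: all 11 open cells covered.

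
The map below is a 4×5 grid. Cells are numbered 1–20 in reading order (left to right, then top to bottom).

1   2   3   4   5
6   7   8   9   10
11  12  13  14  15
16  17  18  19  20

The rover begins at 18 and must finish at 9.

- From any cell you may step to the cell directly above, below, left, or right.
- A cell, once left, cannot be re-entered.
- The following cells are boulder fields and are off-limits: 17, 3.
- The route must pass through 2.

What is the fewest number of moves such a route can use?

Any route passes through 2 somewhere between 18 and 9. Summing Manhattan distances along the two legs (18 → 2 → 9) gives a lower bound of 4 + 3 = 7 moves.
The shortest route satisfying every rule uses 9 moves: 18 → 13 → 12 → 11 → 6 → 1 → 2 → 7 → 8 → 9.
The no-revisit rule (legs can't share cells) pushes the minimum above the 7-move bound; an exhaustive check rules out every length from 7 to 8, leaving 9 as the minimum.

9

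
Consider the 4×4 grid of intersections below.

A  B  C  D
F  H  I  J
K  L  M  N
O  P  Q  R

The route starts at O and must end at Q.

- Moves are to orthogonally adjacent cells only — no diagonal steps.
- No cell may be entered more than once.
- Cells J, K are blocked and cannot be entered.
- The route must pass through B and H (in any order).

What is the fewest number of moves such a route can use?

8

Any route passes through B and H in some order between O and Q. Summing Manhattan distances along each leg and taking the cheapest ordering (O → B → H → Q) gives a lower bound of 4 + 1 + 3 = 8 moves.
A route of 8 moves achieves this: O → P → L → H → B → C → I → M → Q.
Since 8 matches the lower bound, it is optimal.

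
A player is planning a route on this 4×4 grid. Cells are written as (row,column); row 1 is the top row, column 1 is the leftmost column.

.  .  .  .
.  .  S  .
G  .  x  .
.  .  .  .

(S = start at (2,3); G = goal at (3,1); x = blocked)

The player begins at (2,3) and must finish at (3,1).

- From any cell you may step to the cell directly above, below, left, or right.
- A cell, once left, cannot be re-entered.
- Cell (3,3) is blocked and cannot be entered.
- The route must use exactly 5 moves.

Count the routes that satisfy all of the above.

5

Need simple routes of exactly 5 moves from (2,3) to (3,1) (Manhattan distance 3, so 1 moves are spent on a detour and 1 undoing it).
Enumerating: (2,3) (1,3) (1,2) (2,2) (3,2) (3,1) | (2,3) (1,3) (1,2) (2,2) (2,1) (3,1) | (2,3) (1,3) (1,2) (1,1) (2,1) (3,1) | (2,3) (2,2) (1,2) (1,1) (2,1) (3,1) | (2,3) (2,2) (3,2) (4,2) (4,1) (3,1).
That gives 5 routes.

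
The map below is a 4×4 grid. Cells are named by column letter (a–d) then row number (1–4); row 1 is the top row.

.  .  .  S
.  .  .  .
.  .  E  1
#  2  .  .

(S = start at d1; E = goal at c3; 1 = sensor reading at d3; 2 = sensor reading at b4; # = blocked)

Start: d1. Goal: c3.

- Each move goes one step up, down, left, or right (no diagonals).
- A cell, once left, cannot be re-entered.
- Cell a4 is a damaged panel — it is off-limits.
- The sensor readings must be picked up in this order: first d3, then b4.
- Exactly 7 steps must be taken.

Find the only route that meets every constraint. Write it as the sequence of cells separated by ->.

d1 -> d2 -> d3 -> d4 -> c4 -> b4 -> b3 -> c3

The waypoints must appear in the order d3, b4, with no cell reused.
Route from d1: 3× down (reaching d4), 2× left (reaching b4), up to b3, right to c3 — 7 moves in all.
Check: order respected (1 at step 2, 2 at step 5); 7 moves as required.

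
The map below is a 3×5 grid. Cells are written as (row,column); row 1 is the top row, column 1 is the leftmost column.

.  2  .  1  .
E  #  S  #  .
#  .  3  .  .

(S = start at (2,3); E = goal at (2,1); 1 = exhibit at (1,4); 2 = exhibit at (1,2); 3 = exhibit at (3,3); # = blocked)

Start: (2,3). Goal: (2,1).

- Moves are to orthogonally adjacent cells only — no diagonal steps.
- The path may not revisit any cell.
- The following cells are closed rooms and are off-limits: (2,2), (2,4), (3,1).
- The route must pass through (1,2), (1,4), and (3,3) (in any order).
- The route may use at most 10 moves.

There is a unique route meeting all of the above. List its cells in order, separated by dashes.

The 10-move cap with required stops at (1,2), (1,4), (3,3) leaves no slack for detours.
Route from (2,3): down 1 to (3,3), right 2 to (3,5), up 2 to (1,5), left 4 to (1,1), down 1 to (2,1) — 10 moves in all.
Check: all required cells visited; 10 ≤ 10 moves.

(2,3) - (3,3) - (3,4) - (3,5) - (2,5) - (1,5) - (1,4) - (1,3) - (1,2) - (1,1) - (2,1)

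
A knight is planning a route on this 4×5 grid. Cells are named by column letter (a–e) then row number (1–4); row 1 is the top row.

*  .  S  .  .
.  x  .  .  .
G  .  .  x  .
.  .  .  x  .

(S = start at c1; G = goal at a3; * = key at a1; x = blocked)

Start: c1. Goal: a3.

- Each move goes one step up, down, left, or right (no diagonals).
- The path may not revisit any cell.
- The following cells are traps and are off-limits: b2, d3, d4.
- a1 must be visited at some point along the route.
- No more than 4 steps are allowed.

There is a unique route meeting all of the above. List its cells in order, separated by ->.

Any route must reach a1 and still end at a3 within 4 moves, so the order of the required stops is forced.
Route from c1: left 2 to a1, down 2 to a3 — 4 moves in all.
Check: all required cells visited; 4 ≤ 4 moves.

c1 -> b1 -> a1 -> a2 -> a3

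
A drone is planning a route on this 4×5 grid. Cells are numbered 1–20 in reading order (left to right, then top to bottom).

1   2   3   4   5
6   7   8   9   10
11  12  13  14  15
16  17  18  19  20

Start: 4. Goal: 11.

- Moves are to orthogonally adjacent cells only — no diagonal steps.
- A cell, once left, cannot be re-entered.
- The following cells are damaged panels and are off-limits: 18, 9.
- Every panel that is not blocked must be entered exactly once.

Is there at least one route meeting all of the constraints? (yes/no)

yes

One route that works: 4 → 5 → 10 → 15 → 20 → 19 → 14 → 13 → 8 → 3 → 2 → 1 → 6 → 7 → 12 → 17 → 16 → 11.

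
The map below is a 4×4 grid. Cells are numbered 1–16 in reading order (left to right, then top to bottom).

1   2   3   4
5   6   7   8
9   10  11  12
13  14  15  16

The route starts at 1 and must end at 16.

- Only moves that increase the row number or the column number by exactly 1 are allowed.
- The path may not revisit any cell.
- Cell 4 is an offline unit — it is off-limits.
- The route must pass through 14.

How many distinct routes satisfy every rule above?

4

A right/down-only route from 1 to 16 makes exactly 3 down-moves and 3 right-moves in some order.
With no other constraints that would be C(6,3) = 20 routes.
Split at 14 and multiply the segment counts (each segment already excludes blocked cells): 1→14: 4; 14→16: 1; product = 4.
That gives 4 routes.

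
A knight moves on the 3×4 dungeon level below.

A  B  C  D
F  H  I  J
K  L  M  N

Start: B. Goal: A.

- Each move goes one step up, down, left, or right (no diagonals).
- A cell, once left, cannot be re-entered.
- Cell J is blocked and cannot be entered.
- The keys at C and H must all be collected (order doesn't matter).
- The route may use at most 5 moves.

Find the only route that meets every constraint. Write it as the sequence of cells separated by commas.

B, C, I, H, F, A

The 5-move cap with required stops at C, H leaves no slack for detours.
Route from B: right to C, down to I, 2× left (reaching F), up to A — 5 moves in all.
Check: all required cells visited; 5 ≤ 5 moves.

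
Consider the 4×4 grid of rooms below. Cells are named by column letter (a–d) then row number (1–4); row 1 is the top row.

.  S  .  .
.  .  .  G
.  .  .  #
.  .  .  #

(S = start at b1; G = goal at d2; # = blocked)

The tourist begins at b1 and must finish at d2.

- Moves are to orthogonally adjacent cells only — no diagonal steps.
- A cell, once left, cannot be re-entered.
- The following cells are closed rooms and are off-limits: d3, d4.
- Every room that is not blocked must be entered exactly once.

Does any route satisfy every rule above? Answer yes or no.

One route that works: b1 → a1 → a2 → a3 → a4 → b4 → c4 → c3 → b3 → b2 → c2 → c1 → d1 → d2.

yes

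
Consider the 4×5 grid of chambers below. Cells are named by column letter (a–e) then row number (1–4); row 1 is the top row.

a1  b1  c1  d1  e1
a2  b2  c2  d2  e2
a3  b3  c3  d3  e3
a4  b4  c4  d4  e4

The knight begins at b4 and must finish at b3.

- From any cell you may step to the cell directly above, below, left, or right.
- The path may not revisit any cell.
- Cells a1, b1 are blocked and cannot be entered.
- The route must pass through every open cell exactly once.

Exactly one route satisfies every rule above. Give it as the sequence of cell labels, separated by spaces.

Need to visit all 18 open cells exactly once, starting at b4 and ending at b3.
Cell a2 has only two open neighbours (a3 and b2), so the path must pass straight through it: one of those is the cell it's entered from and the other is where it exits.
Route from b4: left 1 to a4, up 2 to a2, right 2 to c2, up 1 to c1, right 2 to e1, down 1 to e2, left 1 to d2, down 1 to d3, right 1 to e3, down 1 to e4, left 2 to c4, up 1 to c3, left 1 to b3 — 17 moves in all.
Check: all 18 open cells covered.

b4 a4 a3 a2 b2 c2 c1 d1 e1 e2 d2 d3 e3 e4 d4 c4 c3 b3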